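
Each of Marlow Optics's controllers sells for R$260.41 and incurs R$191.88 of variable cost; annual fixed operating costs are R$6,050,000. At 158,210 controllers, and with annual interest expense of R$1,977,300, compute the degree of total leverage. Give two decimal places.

At 158,210 units, contribution = 158,210 × R$68.53 = R$10,842,131.30.
Operating income = contribution − fixed costs = R$10,842,131.30 − R$6,050,000 = R$4,792,131.30. Interest = R$1,977,300.00.
DOL = R$10,842,131.30 ÷ R$4,792,131.30 = 2.2625; DFL = R$4,792,131.30 ÷ R$2,814,831.30 = 1.7025.
DCL = DOL × DFL = 2.2625 × 1.7025 = 3.8519.

3.85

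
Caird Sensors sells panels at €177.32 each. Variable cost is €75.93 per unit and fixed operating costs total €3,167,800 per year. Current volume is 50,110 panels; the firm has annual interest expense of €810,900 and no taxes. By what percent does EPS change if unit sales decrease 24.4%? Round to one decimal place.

-112.5%

Total contribution margin = 50,110 × €101.39 = €5,080,652.90.
Operating income = contribution − fixed costs = €5,080,652.90 − €3,167,800 = €1,912,852.90.
Interest = €810,900.00, so EBIT − I = €1,101,952.90.
Degree of combined leverage = contribution ÷ (EBIT − I) = €5,080,652.90 ÷ €1,101,952.90 = 4.6106.
%ΔEPS = DCL × %ΔSales = 4.6106 × -24.4% = -112.5%.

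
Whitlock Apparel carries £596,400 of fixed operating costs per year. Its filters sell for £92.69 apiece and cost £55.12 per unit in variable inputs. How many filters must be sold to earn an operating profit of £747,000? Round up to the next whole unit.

35,758 filters

Unit CM = price − variable cost = £92.69 − £55.12 = £37.57.
Need Q such that Q × £37.57 − £596,400 = £747,000, i.e. Q = £1,343,400 / £37.57 = 35,757.25 → 35,758.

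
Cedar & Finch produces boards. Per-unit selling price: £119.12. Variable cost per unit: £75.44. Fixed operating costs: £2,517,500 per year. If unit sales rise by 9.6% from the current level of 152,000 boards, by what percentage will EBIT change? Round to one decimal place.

Contribution at this volume is 152,000 × £43.68 = £6,639,360.00.
Subtracting fixed costs: EBIT = £6,639,360.00 − £2,517,500 = £4,121,860.00.
So DOL = total CM / EBIT = £6,639,360.00 / £4,121,860.00 = 1.6108.
So EBIT moves 1.6108 × (+9.6%) = +15.5%.

+15.5%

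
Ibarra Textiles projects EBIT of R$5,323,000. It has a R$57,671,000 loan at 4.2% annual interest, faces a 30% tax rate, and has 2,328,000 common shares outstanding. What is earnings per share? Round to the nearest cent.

R$0.87

Interest = R$2,422,182.00, so EBT = R$5,323,000 − R$2,422,182.00 = R$2,900,818.00.
After tax at 30%: net income = R$2,900,818.00 × 0.70 = R$2,030,572.60.
Per share: R$2,030,572.60 / 2,328,000 shares = R$0.87.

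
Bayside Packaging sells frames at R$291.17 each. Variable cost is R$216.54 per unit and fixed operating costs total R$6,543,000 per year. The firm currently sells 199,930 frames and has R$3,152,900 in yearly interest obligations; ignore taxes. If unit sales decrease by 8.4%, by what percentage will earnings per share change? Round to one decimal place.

Total contribution margin = 199,930 × R$74.63 = R$14,920,775.90.
Subtracting fixed costs: EBIT = R$14,920,775.90 − R$6,543,000 = R$8,377,775.90.
Interest = R$3,152,900.00, so EBIT − I = R$5,224,875.90.
DCL = total CM / (EBIT − I) = R$14,920,775.90 / R$5,224,875.90 = 2.8557.
EPS therefore changes by 2.8557 × (-8.4%) = -24.0%.

-24.0%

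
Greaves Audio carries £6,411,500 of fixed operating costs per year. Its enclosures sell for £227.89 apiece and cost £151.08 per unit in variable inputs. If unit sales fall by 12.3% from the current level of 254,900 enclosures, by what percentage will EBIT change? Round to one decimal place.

Total contribution margin = 254,900 × £76.81 = £19,578,869.00.
EBIT = £19,578,869.00 − £6,411,500 = £13,167,369.00.
So DOL = total CM / EBIT = £19,578,869.00 / £13,167,369.00 = 1.4869.
%ΔEBIT = DOL × %ΔSales = 1.4869 × -12.3% = -18.3%.

-18.3%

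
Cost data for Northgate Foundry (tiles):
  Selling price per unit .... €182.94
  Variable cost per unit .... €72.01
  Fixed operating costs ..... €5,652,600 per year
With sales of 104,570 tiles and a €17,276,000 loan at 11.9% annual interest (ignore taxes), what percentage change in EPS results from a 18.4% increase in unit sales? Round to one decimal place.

At 104,570 units, contribution = 104,570 × €110.93 = €11,599,950.10.
Operating income = contribution − fixed costs = €11,599,950.10 − €5,652,600 = €5,947,350.10.
Interest = €2,055,844.00, so EBIT − I = €3,891,506.10.
Degree of combined leverage = contribution ÷ (EBIT − I) = €11,599,950.10 ÷ €3,891,506.10 = 2.9808.
EPS therefore changes by 2.9808 × (+18.4%) = +54.8%.

+54.8%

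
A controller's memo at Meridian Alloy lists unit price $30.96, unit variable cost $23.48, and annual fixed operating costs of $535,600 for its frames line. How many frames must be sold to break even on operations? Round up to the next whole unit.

Each unit contributes $30.96 − $23.48 = $7.48.
Break-even Q = $535,600 / $7.48 = 71,604.28 → 71,605 frames.

71,605 frames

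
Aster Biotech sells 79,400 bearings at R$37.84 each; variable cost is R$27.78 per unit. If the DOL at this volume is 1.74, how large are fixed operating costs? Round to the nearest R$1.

R$339,704

Total contribution margin = 79,400 × R$10.06 = R$798,764.00.
DOL = contribution / EBIT, so EBIT = R$798,764.00 / 1.74 = R$459,059.77.
And FC = contribution − EBIT = R$798,764.00 − R$459,059.77 = R$339,704.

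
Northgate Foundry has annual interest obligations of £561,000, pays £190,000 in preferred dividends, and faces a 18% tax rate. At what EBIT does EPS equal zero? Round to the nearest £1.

£792,707

Preferred dividends are paid after tax, so their pre-tax equivalent is £190,000 ÷ (1 − 0.18) = £231,707.32.
Financial break-even EBIT = interest + D_p ÷ (1 − t) = £561,000 + £231,707.32 = £792,707.32.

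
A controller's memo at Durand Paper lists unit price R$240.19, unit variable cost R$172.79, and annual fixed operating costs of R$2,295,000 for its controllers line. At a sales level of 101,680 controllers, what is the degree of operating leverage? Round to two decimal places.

At 101,680 units, contribution = 101,680 × R$67.40 = R$6,853,232.00.
EBIT = R$6,853,232.00 − R$2,295,000 = R$4,558,232.00.
DOL = contribution ÷ EBIT = R$6,853,232.00 ÷ R$4,558,232.00 = 1.5035.

1.50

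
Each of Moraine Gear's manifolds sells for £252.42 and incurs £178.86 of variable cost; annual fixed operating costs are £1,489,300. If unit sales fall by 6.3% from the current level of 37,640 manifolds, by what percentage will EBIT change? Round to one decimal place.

At 37,640 units, contribution = 37,640 × £73.56 = £2,768,798.40.
Operating income = contribution − fixed costs = £2,768,798.40 − £1,489,300 = £1,279,498.40.
So DOL = total CM / EBIT = £2,768,798.40 / £1,279,498.40 = 2.1640.
Operating income changes by 2.1640 × -6.3% = -13.6%.

-13.6%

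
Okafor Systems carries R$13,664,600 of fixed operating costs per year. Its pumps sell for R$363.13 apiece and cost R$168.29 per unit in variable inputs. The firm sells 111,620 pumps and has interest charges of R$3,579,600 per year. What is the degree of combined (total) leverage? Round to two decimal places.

4.83

Total contribution margin = 111,620 × R$194.84 = R$21,748,040.80.
EBIT = R$21,748,040.80 − R$13,664,600 = R$8,083,440.80. Interest = R$3,579,600.00, so EBIT − I = R$4,503,840.80.
Degree of total leverage = total CM / (EBIT − interest) = R$21,748,040.80 / R$4,503,840.80 = 4.8288.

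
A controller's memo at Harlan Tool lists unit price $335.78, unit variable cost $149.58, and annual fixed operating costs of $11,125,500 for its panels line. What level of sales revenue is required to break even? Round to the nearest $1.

CM per unit = $335.78 − $149.58 = $186.20; CM ratio = $186.20 / $335.78 = 0.5545.
Break-even revenue = fixed costs × price ÷ CM = $11,125,500 × $335.78 ÷ $186.20 = $20,062,945.

$20,062,945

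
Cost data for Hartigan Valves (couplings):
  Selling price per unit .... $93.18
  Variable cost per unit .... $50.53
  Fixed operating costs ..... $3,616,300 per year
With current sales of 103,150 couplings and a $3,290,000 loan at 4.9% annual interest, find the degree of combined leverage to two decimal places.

At 103,150 units, contribution = 103,150 × $42.65 = $4,399,347.50.
Subtracting fixed costs: EBIT = $4,399,347.50 − $3,616,300 = $783,047.50. Interest = $161,210.00, so EBIT − I = $621,837.50.
DCL = contribution ÷ (EBIT − I) = $4,399,347.50 ÷ $621,837.50 = 7.0748.

7.07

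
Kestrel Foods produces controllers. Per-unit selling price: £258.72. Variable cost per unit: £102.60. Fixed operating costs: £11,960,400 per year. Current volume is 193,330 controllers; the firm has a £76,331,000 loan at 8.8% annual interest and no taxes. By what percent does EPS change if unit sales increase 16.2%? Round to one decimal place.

At 193,330 units, contribution = 193,330 × £156.12 = £30,182,679.60.
Subtracting fixed costs: EBIT = £30,182,679.60 − £11,960,400 = £18,222,279.60.
Interest = £6,717,128.00, so EBIT − I = £11,505,151.60.
Degree of combined leverage = contribution ÷ (EBIT − I) = £30,182,679.60 ÷ £11,505,151.60 = 2.6234.
EPS therefore changes by 2.6234 × (+16.2%) = +42.5%.

+42.5%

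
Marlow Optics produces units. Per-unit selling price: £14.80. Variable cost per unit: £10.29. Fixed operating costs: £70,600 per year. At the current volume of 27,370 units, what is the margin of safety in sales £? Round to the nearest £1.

£173,395

Each unit contributes £14.80 − £10.29 = £4.51. Break-even units = £70,600 ÷ £4.51 = 15,654.10; break-even revenue = 15,654.10 × £14.80 = £231,680.71.
Actual sales revenue = 27,370 × £14.80 = £405,076.00.
Margin of safety = £405,076.00 − £231,680.71 = £173,395.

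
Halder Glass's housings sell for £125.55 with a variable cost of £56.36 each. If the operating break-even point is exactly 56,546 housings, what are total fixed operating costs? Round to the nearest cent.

Each unit contributes £125.55 − £56.36 = £69.19.
Fixed costs = break-even units × CM = 56,546 × £69.19 = £3,912,417.74.

£3,912,417.74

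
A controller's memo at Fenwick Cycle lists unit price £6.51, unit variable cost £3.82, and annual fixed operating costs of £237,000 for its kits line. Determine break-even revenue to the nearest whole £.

CM per unit = £6.51 − £3.82 = £2.69; CM ratio = £2.69 / £6.51 = 0.4132.
Break-even sales = FC ÷ CM ratio = £237,000 × £6.51 / £2.69 = £573,558.

£573,558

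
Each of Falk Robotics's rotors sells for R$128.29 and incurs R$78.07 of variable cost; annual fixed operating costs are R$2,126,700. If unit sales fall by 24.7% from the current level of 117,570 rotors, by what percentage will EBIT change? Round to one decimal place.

Total contribution margin = 117,570 × R$50.22 = R$5,904,365.40.
Subtracting fixed costs: EBIT = R$5,904,365.40 − R$2,126,700 = R$3,777,665.40.
DOL = contribution ÷ EBIT = R$5,904,365.40 ÷ R$3,777,665.40 = 1.5630.
%ΔEBIT = DOL × %ΔSales = 1.5630 × -24.7% = -38.6%.

-38.6%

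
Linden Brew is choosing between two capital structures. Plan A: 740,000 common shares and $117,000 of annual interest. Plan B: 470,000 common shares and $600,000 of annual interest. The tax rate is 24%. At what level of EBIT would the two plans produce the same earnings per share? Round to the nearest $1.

Set EPS_A = EPS_B: (EBIT − $117,000)(1 − 0.24) ÷ 740,000 = (EBIT − $600,000)(1 − 0.24) ÷ 470,000.
The (1 − t) factor cancels: (EBIT − 117,000) × 470,000 = (EBIT − 600,000) × 740,000.
Solving, EBIT = (600,000·740,000 − 117,000·470,000) / (740,000 − 470,000) = 389,010,000,000 / 270,000 = 1,440,777.78.

$1,440,778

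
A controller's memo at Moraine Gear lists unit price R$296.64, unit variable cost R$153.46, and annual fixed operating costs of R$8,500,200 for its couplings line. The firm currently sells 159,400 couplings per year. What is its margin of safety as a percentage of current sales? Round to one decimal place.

Each unit contributes R$296.64 − R$153.46 = R$143.18. Break-even units = R$8,500,200 ÷ R$143.18 = 59,367.23; break-even revenue = 59,367.23 × R$296.64 = R$17,610,695.13.
Actual sales revenue = 159,400 × R$296.64 = R$47,284,416.00.
Margin of safety = (R$47,284,416.00 − R$17,610,695.13) ÷ R$47,284,416.00 = 62.8%.

62.8%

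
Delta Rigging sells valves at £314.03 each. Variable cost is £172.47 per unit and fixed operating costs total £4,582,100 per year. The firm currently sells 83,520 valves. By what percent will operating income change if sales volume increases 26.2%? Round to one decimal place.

+42.8%

Total contribution margin = 83,520 × £141.56 = £11,823,091.20.
Subtracting fixed costs: EBIT = £11,823,091.20 − £4,582,100 = £7,240,991.20.
So DOL = total CM / EBIT = £11,823,091.20 / £7,240,991.20 = 1.6328.
Operating income changes by 1.6328 × +26.2% = +42.8%.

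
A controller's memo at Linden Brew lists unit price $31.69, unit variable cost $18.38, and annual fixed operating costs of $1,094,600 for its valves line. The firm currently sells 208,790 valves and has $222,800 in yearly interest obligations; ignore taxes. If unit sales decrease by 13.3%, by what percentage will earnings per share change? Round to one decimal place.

At 208,790 units, contribution = 208,790 × $13.31 = $2,778,994.90.
Operating income = contribution − fixed costs = $2,778,994.90 − $1,094,600 = $1,684,394.90.
After interest of $222,800.00, pre-tax earnings = $1,461,594.90.
Degree of combined leverage = contribution ÷ (EBIT − I) = $2,778,994.90 ÷ $1,461,594.90 = 1.9013.
EPS therefore changes by 1.9013 × (-13.3%) = -25.3%.

-25.3%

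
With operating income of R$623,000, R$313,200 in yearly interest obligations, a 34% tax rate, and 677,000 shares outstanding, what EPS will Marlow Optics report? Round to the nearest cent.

Interest = R$313,200.00, so EBT = R$623,000 − R$313,200.00 = R$309,800.00.
Net income = R$309,800.00 × (1 − 0.34) = R$204,468.00.
Per share: R$204,468.00 / 677,000 shares = R$0.30.

R$0.30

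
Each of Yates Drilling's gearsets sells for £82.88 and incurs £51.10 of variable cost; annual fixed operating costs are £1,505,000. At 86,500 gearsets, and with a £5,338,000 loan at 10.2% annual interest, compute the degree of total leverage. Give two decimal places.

3.93

Contribution at this volume is 86,500 × £31.78 = £2,748,970.00.
Subtracting fixed costs: EBIT = £2,748,970.00 − £1,505,000 = £1,243,970.00. Interest = £544,476.00, so EBIT − I = £699,494.00.
Degree of total leverage = total CM / (EBIT − interest) = £2,748,970.00 / £699,494.00 = 3.9299.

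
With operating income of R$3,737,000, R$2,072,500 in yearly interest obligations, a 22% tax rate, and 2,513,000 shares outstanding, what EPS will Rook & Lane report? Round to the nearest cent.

Pre-tax income = R$3,737,000 − R$2,072,500.00 = R$1,664,500.00.
After tax at 22%: net income = R$1,664,500.00 × 0.78 = R$1,298,310.00.
Per share: R$1,298,310.00 / 2,513,000 shares = R$0.52.

R$0.52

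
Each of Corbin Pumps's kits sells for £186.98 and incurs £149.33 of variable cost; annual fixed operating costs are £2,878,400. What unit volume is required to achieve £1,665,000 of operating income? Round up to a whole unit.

Contribution margin per unit = £186.98 − £149.33 = £37.65.
Units = (FC + target) / CM = (£2,878,400 + £1,665,000) / £37.65 = 120,674.63, so 120,675 kits.

120,675 kits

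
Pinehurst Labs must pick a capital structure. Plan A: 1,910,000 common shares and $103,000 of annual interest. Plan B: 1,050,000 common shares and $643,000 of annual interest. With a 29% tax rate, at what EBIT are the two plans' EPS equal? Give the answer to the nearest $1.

$1,302,302

Set EPS_A = EPS_B: (EBIT − $103,000)(1 − 0.29) ÷ 1,910,000 = (EBIT − $643,000)(1 − 0.29) ÷ 1,050,000.
The (1 − t) factor cancels: (EBIT − 103,000) × 1,050,000 = (EBIT − 643,000) × 1,910,000.
EBIT × (1,910,000 − 1,050,000) = 643,000 × 1,910,000 − 103,000 × 1,050,000 = 1,119,980,000,000, so EBIT = 1,119,980,000,000 ÷ 860,000 = 1,302,302.33.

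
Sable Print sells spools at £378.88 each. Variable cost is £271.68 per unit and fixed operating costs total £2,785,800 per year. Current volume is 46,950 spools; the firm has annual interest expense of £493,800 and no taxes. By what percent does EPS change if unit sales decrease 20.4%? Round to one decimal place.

Total contribution margin = 46,950 × £107.20 = £5,033,040.00.
Subtracting fixed costs: EBIT = £5,033,040.00 − £2,785,800 = £2,247,240.00.
After interest of £493,800.00, pre-tax earnings = £1,753,440.00.
DCL = total CM / (EBIT − I) = £5,033,040.00 / £1,753,440.00 = 2.8704.
EPS therefore changes by 2.8704 × (-20.4%) = -58.6%.

-58.6%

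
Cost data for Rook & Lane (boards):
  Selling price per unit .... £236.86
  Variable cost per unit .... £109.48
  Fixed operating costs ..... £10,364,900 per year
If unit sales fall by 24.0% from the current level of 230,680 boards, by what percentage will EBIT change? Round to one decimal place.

Contribution at this volume is 230,680 × £127.38 = £29,384,018.40.
Operating income = contribution − fixed costs = £29,384,018.40 − £10,364,900 = £19,019,118.40.
DOL = contribution ÷ EBIT = £29,384,018.40 ÷ £19,019,118.40 = 1.5450.
%ΔEBIT = DOL × %ΔSales = 1.5450 × -24.0% = -37.1%.

-37.1%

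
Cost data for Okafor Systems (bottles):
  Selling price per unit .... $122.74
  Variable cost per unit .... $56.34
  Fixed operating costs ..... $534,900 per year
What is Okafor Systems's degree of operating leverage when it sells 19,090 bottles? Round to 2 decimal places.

1.73

Contribution at this volume is 19,090 × $66.40 = $1,267,576.00.
Subtracting fixed costs: EBIT = $1,267,576.00 − $534,900 = $732,676.00.
DOL = contribution ÷ EBIT = $1,267,576.00 ÷ $732,676.00 = 1.7301.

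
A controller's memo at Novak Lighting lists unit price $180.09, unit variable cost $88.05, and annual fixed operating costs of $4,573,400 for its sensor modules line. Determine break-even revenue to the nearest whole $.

$8,948,540

Contribution margin per unit = $180.09 − $88.05 = $92.04, a CM ratio of $92.04 ÷ $180.09 = 0.5111.
Break-even sales = FC ÷ CM ratio = $4,573,400 × $180.09 / $92.04 = $8,948,540.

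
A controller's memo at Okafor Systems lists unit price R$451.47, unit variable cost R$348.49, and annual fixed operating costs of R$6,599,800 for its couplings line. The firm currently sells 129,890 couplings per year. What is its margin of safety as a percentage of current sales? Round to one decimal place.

50.7%

Unit CM = price − variable cost = R$451.47 − R$348.49 = R$102.98. Break-even units = R$6,599,800 ÷ R$102.98 = 64,088.17; break-even revenue = 64,088.17 × R$451.47 = R$28,933,887.22.
Current sales = 129,890 × R$451.47 = R$58,641,438.30.
Margin of safety = (R$58,641,438.30 − R$28,933,887.22) ÷ R$58,641,438.30 = 50.7%.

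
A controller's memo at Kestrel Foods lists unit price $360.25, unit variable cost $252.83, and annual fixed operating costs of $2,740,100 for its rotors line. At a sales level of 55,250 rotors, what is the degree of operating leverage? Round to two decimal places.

1.86

Total contribution margin = 55,250 × $107.42 = $5,934,955.00.
Operating income = contribution − fixed costs = $5,934,955.00 − $2,740,100 = $3,194,855.00.
So DOL = total CM / EBIT = $5,934,955.00 / $3,194,855.00 = 1.8577.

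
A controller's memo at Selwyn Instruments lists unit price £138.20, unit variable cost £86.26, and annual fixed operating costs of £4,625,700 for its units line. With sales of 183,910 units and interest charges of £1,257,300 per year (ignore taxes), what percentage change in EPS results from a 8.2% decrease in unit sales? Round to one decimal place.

Contribution at this volume is 183,910 × £51.94 = £9,552,285.40.
EBIT = £9,552,285.40 − £4,625,700 = £4,926,585.40.
After interest of £1,257,300.00, pre-tax earnings = £3,669,285.40.
Degree of combined leverage = contribution ÷ (EBIT − I) = £9,552,285.40 ÷ £3,669,285.40 = 2.6033.
EPS therefore changes by 2.6033 × (-8.2%) = -21.3%.

-21.3%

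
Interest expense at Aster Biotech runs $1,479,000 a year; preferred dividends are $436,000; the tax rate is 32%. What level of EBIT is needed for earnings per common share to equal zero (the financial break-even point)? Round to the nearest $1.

$2,120,176

Preferred dividends are paid after tax, so their pre-tax equivalent is $436,000 ÷ (1 − 0.32) = $641,176.47.
Financial break-even EBIT = interest + D_p ÷ (1 − t) = $1,479,000 + $641,176.47 = $2,120,176.47.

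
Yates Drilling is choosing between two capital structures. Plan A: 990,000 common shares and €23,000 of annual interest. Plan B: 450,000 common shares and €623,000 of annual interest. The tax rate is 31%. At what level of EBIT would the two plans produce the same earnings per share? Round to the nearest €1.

Set EPS_A = EPS_B: (EBIT − €23,000)(1 − 0.31) ÷ 990,000 = (EBIT − €623,000)(1 − 0.31) ÷ 450,000.
Cancelling (1 − t) and cross-multiplying: 450,000·(EBIT − 23,000) = 990,000·(EBIT − 623,000).
EBIT × (990,000 − 450,000) = 623,000 × 990,000 − 23,000 × 450,000 = 606,420,000,000, so EBIT = 606,420,000,000 ÷ 540,000 = 1,123,000.00.

€1,123,000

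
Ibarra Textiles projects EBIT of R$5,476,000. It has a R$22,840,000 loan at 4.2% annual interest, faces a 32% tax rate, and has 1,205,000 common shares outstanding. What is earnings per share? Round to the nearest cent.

R$2.55

Interest = R$959,280.00, so EBT = R$5,476,000 − R$959,280.00 = R$4,516,720.00.
After tax at 32%: net income = R$4,516,720.00 × 0.68 = R$3,071,369.60.
EPS = R$3,071,369.60 ÷ 1,205,000 = R$2.55.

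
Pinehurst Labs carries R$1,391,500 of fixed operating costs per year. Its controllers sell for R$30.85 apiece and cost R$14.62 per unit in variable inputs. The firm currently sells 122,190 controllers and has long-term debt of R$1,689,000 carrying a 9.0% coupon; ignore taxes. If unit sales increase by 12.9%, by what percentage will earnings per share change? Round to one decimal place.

Total contribution margin = 122,190 × R$16.23 = R$1,983,143.70.
Operating income = contribution − fixed costs = R$1,983,143.70 − R$1,391,500 = R$591,643.70.
After interest of R$152,010.00, pre-tax earnings = R$439,633.70.
DCL = total CM / (EBIT − I) = R$1,983,143.70 / R$439,633.70 = 4.5109.
EPS therefore changes by 4.5109 × (+12.9%) = +58.2%.

+58.2%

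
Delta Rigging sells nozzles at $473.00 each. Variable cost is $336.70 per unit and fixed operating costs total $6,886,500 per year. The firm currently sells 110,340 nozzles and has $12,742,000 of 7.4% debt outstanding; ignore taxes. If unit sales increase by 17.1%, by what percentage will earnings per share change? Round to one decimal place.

+35.7%

Total contribution margin = 110,340 × $136.30 = $15,039,342.00.
EBIT = $15,039,342.00 − $6,886,500 = $8,152,842.00.
Interest = $942,908.00, so EBIT − I = $7,209,934.00.
DCL = total CM / (EBIT − I) = $15,039,342.00 / $7,209,934.00 = 2.0859.
EPS therefore changes by 2.0859 × (+17.1%) = +35.7%.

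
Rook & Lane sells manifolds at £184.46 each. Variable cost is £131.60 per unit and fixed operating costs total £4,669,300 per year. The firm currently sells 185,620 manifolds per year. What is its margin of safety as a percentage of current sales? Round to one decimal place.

Each unit contributes £184.46 − £131.60 = £52.86. Break-even units = £4,669,300 ÷ £52.86 = 88,333.33; break-even revenue = 88,333.33 × £184.46 = £16,293,966.67.
Actual sales revenue = 185,620 × £184.46 = £34,239,465.20.
Margin of safety = (£34,239,465.20 − £16,293,966.67) ÷ £34,239,465.20 = 52.4%.

52.4%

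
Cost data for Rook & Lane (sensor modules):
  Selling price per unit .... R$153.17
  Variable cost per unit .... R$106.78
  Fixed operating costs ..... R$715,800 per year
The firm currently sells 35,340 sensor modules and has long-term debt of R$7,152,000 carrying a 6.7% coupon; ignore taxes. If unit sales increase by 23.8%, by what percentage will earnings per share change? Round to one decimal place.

+87.8%

Total contribution margin = 35,340 × R$46.39 = R$1,639,422.60.
Subtracting fixed costs: EBIT = R$1,639,422.60 − R$715,800 = R$923,622.60.
After interest of R$479,184.00, pre-tax earnings = R$444,438.60.
DCL = total CM / (EBIT − I) = R$1,639,422.60 / R$444,438.60 = 3.6887.
EPS therefore changes by 3.6887 × (+23.8%) = +87.8%.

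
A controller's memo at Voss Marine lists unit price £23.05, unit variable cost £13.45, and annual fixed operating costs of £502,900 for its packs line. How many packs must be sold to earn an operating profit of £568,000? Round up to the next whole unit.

111,553 packs

Unit CM = price − variable cost = £23.05 − £13.45 = £9.60.
Required volume = (fixed costs + target profit) ÷ CM = (£502,900 + £568,000) ÷ £9.60 = 111,552.08, so 111,553 packs.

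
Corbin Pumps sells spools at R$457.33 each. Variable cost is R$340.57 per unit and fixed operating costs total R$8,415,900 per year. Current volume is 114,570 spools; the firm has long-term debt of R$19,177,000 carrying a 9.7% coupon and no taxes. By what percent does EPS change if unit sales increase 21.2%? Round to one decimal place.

At 114,570 units, contribution = 114,570 × R$116.76 = R$13,377,193.20.
EBIT = R$13,377,193.20 − R$8,415,900 = R$4,961,293.20.
Interest = R$1,860,169.00, so EBIT − I = R$3,101,124.20.
Degree of combined leverage = contribution ÷ (EBIT − I) = R$13,377,193.20 ÷ R$3,101,124.20 = 4.3137.
EPS therefore changes by 4.3137 × (+21.2%) = +91.4%.

+91.4%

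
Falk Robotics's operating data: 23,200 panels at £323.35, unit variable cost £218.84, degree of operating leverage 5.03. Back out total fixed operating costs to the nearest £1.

£1,942,598

At 23,200 units, contribution = 23,200 × £104.51 = £2,424,632.00.
Since DOL = CM ÷ EBIT, EBIT = £2,424,632.00 ÷ 5.03 = £482,034.19.
Fixed costs = CM − EBIT = £2,424,632.00 − £482,034.19 = £1,942,598.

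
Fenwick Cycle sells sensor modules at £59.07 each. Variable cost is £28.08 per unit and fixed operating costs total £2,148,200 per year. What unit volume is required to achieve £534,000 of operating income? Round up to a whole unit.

86,551 sensor modules

Each unit contributes £59.07 − £28.08 = £30.99.
Need Q such that Q × £30.99 − £2,148,200 = £534,000, i.e. Q = £2,682,200 / £30.99 = 86,550.50 → 86,551.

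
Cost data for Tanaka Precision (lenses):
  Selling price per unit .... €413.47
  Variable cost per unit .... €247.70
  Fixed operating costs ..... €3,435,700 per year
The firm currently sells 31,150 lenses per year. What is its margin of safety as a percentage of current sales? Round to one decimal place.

33.5%

Contribution margin per unit = €413.47 − €247.70 = €165.77. Break-even units = €3,435,700 ÷ €165.77 = 20,725.70; break-even revenue = 20,725.70 × €413.47 = €8,569,456.95.
Actual sales revenue = 31,150 × €413.47 = €12,879,590.50.
Margin of safety = (€12,879,590.50 − €8,569,456.95) ÷ €12,879,590.50 = 33.5%.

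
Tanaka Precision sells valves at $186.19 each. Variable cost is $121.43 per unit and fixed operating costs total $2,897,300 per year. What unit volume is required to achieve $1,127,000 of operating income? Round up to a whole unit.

Unit CM = price − variable cost = $186.19 − $121.43 = $64.76.
Need Q such that Q × $64.76 − $2,897,300 = $1,127,000, i.e. Q = $4,024,300 / $64.76 = 62,141.75 → 62,142.

62,142 valves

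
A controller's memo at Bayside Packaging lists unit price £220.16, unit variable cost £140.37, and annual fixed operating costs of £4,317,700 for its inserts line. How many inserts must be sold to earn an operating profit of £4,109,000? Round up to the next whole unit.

105,611 inserts

Unit CM = price − variable cost = £220.16 − £140.37 = £79.79.
Required volume = (fixed costs + target profit) ÷ CM = (£4,317,700 + £4,109,000) ÷ £79.79 = 105,610.98, so 105,611 inserts.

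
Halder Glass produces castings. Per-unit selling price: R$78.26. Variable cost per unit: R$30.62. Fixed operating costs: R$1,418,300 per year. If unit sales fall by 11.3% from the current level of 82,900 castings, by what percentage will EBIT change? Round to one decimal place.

Total contribution margin = 82,900 × R$47.64 = R$3,949,356.00.
Operating income = contribution − fixed costs = R$3,949,356.00 − R$1,418,300 = R$2,531,056.00.
Degree of operating leverage = R$3,949,356.00 / R$2,531,056.00 = 1.5604.
%ΔEBIT = DOL × %ΔSales = 1.5604 × -11.3% = -17.6%.

-17.6%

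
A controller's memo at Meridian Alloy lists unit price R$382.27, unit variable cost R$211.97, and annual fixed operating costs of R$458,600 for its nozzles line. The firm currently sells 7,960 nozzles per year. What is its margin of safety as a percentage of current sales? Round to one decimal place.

66.2%

Contribution margin per unit = R$382.27 − R$211.97 = R$170.30. Break-even units = R$458,600 ÷ R$170.30 = 2,692.89; break-even revenue = 2,692.89 × R$382.27 = R$1,029,412.93.
Current sales = 7,960 × R$382.27 = R$3,042,869.20.
Margin of safety = (R$3,042,869.20 − R$1,029,412.93) ÷ R$3,042,869.20 = 66.2%.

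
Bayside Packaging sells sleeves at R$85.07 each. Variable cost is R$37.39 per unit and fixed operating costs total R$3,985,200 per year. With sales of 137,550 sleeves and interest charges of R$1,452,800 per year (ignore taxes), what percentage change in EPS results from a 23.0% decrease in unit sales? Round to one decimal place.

Contribution at this volume is 137,550 × R$47.68 = R$6,558,384.00.
EBIT = R$6,558,384.00 − R$3,985,200 = R$2,573,184.00.
Interest = R$1,452,800.00, so EBIT − I = R$1,120,384.00.
DCL = total CM / (EBIT − I) = R$6,558,384.00 / R$1,120,384.00 = 5.8537.
EPS therefore changes by 5.8537 × (-23.0%) = -134.6%.

-134.6%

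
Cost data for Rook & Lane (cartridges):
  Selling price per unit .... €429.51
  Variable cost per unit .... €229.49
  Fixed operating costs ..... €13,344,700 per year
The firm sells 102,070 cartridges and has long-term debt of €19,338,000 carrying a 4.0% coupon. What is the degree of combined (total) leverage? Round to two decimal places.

Contribution at this volume is 102,070 × €200.02 = €20,416,041.40.
EBIT = €20,416,041.40 − €13,344,700 = €7,071,341.40. Interest = €773,520.00, so EBIT − I = €6,297,821.40.
Degree of total leverage = total CM / (EBIT − interest) = €20,416,041.40 / €6,297,821.40 = 3.2418.

3.24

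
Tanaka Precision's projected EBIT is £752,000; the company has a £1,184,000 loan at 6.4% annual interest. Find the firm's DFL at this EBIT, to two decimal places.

Interest = £75,776.00.
DFL = EBIT ÷ (EBIT − I) = £752,000 ÷ (£752,000 − £75,776.00) = £752,000 ÷ £676,224.00 = 1.1121.

1.11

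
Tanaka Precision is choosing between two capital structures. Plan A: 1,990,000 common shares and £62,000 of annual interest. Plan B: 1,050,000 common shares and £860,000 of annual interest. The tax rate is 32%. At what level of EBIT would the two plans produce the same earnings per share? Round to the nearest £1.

£1,751,383

At indifference, (EBIT − 62,000)(1 − t)/1,990,000 = (EBIT − 860,000)(1 − t)/1,050,000.
The (1 − t) factor cancels: (EBIT − 62,000) × 1,050,000 = (EBIT − 860,000) × 1,990,000.
Solving, EBIT = (860,000·1,990,000 − 62,000·1,050,000) / (1,990,000 − 1,050,000) = 1,646,300,000,000 / 940,000 = 1,751,382.98.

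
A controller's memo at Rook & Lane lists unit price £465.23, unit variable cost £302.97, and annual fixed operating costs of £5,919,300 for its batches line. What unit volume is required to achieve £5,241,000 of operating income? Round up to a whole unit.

68,781 batches

Each unit contributes £465.23 − £302.97 = £162.26.
Units = (FC + target) / CM = (£5,919,300 + £5,241,000) / £162.26 = 68,780.35, so 68,781 batches.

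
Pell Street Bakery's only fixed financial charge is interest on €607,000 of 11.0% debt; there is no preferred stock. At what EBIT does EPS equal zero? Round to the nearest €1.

€66,770

Annual interest = 11.0% × €607,000 = €66,770.00.
Without preferred stock the financial break-even is simply EBIT = interest = €66,770.00.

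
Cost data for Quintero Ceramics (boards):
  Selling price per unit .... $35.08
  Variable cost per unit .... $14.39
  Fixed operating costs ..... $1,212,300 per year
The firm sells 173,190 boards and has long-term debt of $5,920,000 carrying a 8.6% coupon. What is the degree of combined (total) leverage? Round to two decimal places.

At 173,190 units, contribution = 173,190 × $20.69 = $3,583,301.10.
Subtracting fixed costs: EBIT = $3,583,301.10 − $1,212,300 = $2,371,001.10. Interest = $509,120.00.
DOL = $3,583,301.10 ÷ $2,371,001.10 = 1.5113; DFL = $2,371,001.10 ÷ $1,861,881.10 = 1.2734.
Combined leverage = 1.5113 × 1.2734 = 1.9245.

1.92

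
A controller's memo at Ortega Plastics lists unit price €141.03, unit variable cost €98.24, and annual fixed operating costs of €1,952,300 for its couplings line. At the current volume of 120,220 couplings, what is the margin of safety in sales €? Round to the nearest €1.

€10,520,112

Contribution margin per unit = €141.03 − €98.24 = €42.79. Break-even units = €1,952,300 ÷ €42.79 = 45,625.15; break-even revenue = 45,625.15 × €141.03 = €6,434,514.35.
Current sales = 120,220 × €141.03 = €16,954,626.60.
Margin of safety = €16,954,626.60 − €6,434,514.35 = €10,520,112.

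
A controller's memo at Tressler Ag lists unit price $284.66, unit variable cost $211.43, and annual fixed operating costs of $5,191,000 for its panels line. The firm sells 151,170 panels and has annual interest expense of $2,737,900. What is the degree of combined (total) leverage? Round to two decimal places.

Contribution at this volume is 151,170 × $73.23 = $11,070,179.10.
EBIT = $11,070,179.10 − $5,191,000 = $5,879,179.10. Interest = $2,737,900.00.
DOL = $11,070,179.10 ÷ $5,879,179.10 = 1.8829; DFL = $5,879,179.10 ÷ $3,141,279.10 = 1.8716.
DCL = DOL × DFL = 1.8829 × 1.8716 = 3.5240.

3.52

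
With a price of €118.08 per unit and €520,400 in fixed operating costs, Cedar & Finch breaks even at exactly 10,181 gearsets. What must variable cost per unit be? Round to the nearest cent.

Contribution per unit must be FC / Q = €520,400 / 10,181 = €51.1148.
Hence VC = price − CM = €118.08 − €51.1148 = €66.97.

€66.97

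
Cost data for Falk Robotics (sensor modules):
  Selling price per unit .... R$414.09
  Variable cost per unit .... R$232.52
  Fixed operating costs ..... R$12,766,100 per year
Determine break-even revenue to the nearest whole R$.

CM per unit = R$414.09 − R$232.52 = R$181.57; CM ratio = R$181.57 / R$414.09 = 0.4385.
Break-even revenue = fixed costs × price ÷ CM = R$12,766,100 × R$414.09 ÷ R$181.57 = R$29,114,470.

R$29,114,470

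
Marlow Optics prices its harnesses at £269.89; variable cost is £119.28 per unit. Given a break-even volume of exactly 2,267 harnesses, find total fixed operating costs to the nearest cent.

Unit CM = price − variable cost = £269.89 − £119.28 = £150.61.
Since BE = FC / CM, FC = 2,267 × £150.61 = £341,432.87.

£341,432.87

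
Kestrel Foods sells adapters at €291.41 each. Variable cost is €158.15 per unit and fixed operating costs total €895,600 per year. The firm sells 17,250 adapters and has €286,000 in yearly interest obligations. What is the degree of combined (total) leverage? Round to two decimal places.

2.06

Contribution at this volume is 17,250 × €133.26 = €2,298,735.00.
EBIT = €2,298,735.00 − €895,600 = €1,403,135.00. Interest = €286,000.00.
DOL = €2,298,735.00 ÷ €1,403,135.00 = 1.6383; DFL = €1,403,135.00 ÷ €1,117,135.00 = 1.2560.
Combined leverage = 1.6383 × 1.2560 = 2.0577.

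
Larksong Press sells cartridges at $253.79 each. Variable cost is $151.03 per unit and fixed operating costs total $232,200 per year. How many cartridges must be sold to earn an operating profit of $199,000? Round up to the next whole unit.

4,197 cartridges

Contribution margin per unit = $253.79 − $151.03 = $102.76.
Units = (FC + target) / CM = ($232,200 + $199,000) / $102.76 = 4,196.19, so 4,197 cartridges.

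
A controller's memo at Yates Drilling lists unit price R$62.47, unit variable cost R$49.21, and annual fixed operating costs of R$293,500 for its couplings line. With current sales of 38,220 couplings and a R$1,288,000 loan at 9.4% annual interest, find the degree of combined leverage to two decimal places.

5.50

Total contribution margin = 38,220 × R$13.26 = R$506,797.20.
EBIT = R$506,797.20 − R$293,500 = R$213,297.20. Interest = R$121,072.00.
DOL = R$506,797.20 ÷ R$213,297.20 = 2.3760; DFL = R$213,297.20 ÷ R$92,225.20 = 2.3128.
Combined leverage = 2.3760 × 2.3128 = 5.4952.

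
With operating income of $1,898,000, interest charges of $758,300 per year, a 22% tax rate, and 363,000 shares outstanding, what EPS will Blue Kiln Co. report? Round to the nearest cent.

$2.45

Interest = $758,300.00, so EBT = $1,898,000 − $758,300.00 = $1,139,700.00.
After tax at 22%: net income = $1,139,700.00 × 0.78 = $888,966.00.
Per share: $888,966.00 / 363,000 shares = $2.45.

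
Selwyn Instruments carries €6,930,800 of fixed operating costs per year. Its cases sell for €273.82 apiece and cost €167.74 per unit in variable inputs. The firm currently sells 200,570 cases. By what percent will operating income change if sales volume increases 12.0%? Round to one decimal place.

+17.8%

Total contribution margin = 200,570 × €106.08 = €21,276,465.60.
EBIT = €21,276,465.60 − €6,930,800 = €14,345,665.60.
So DOL = total CM / EBIT = €21,276,465.60 / €14,345,665.60 = 1.4831.
So EBIT moves 1.4831 × (+12.0%) = +17.8%.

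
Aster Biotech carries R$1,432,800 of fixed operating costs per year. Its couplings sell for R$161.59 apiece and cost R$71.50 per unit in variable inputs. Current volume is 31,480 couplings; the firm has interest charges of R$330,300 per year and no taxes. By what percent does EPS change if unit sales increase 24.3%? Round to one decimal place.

At 31,480 units, contribution = 31,480 × R$90.09 = R$2,836,033.20.
EBIT = R$2,836,033.20 − R$1,432,800 = R$1,403,233.20.
Interest = R$330,300.00, so EBIT − I = R$1,072,933.20.
DCL = total CM / (EBIT − I) = R$2,836,033.20 / R$1,072,933.20 = 2.6433.
EPS therefore changes by 2.6433 × (+24.3%) = +64.2%.

+64.2%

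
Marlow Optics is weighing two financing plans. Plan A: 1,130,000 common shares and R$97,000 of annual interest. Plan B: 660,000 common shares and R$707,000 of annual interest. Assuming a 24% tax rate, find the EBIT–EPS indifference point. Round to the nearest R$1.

Set EPS_A = EPS_B: (EBIT − R$97,000)(1 − 0.24) ÷ 1,130,000 = (EBIT − R$707,000)(1 − 0.24) ÷ 660,000.
Cancelling (1 − t) and cross-multiplying: 660,000·(EBIT − 97,000) = 1,130,000·(EBIT − 707,000).
EBIT × (1,130,000 − 660,000) = 707,000 × 1,130,000 − 97,000 × 660,000 = 734,890,000,000, so EBIT = 734,890,000,000 ÷ 470,000 = 1,563,595.74.

R$1,563,596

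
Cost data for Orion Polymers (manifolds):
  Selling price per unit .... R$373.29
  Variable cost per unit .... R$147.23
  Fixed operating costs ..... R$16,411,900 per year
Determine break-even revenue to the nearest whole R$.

R$27,100,762

CM per unit = R$373.29 − R$147.23 = R$226.06; CM ratio = R$226.06 / R$373.29 = 0.6056.
Break-even sales = FC ÷ CM ratio = R$16,411,900 × R$373.29 / R$226.06 = R$27,100,762.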